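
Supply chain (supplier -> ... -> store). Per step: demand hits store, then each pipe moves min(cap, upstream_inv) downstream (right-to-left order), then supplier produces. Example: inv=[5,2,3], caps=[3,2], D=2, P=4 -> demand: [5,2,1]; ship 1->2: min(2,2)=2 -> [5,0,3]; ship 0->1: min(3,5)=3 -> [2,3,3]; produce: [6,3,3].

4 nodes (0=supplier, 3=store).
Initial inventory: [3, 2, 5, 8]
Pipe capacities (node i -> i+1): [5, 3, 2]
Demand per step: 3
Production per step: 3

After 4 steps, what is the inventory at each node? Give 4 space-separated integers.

Step 1: demand=3,sold=3 ship[2->3]=2 ship[1->2]=2 ship[0->1]=3 prod=3 -> inv=[3 3 5 7]
Step 2: demand=3,sold=3 ship[2->3]=2 ship[1->2]=3 ship[0->1]=3 prod=3 -> inv=[3 3 6 6]
Step 3: demand=3,sold=3 ship[2->3]=2 ship[1->2]=3 ship[0->1]=3 prod=3 -> inv=[3 3 7 5]
Step 4: demand=3,sold=3 ship[2->3]=2 ship[1->2]=3 ship[0->1]=3 prod=3 -> inv=[3 3 8 4]

3 3 8 4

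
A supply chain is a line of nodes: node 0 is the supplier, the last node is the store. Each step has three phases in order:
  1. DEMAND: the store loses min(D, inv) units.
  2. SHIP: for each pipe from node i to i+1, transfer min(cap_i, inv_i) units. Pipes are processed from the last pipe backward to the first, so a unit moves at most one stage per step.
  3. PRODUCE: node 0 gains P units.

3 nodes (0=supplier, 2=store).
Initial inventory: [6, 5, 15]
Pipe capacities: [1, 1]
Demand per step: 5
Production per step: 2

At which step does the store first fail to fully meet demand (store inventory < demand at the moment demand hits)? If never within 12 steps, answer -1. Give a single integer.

Step 1: demand=5,sold=5 ship[1->2]=1 ship[0->1]=1 prod=2 -> [7 5 11]
Step 2: demand=5,sold=5 ship[1->2]=1 ship[0->1]=1 prod=2 -> [8 5 7]
Step 3: demand=5,sold=5 ship[1->2]=1 ship[0->1]=1 prod=2 -> [9 5 3]
Step 4: demand=5,sold=3 ship[1->2]=1 ship[0->1]=1 prod=2 -> [10 5 1]
Step 5: demand=5,sold=1 ship[1->2]=1 ship[0->1]=1 prod=2 -> [11 5 1]
Step 6: demand=5,sold=1 ship[1->2]=1 ship[0->1]=1 prod=2 -> [12 5 1]
Step 7: demand=5,sold=1 ship[1->2]=1 ship[0->1]=1 prod=2 -> [13 5 1]
Step 8: demand=5,sold=1 ship[1->2]=1 ship[0->1]=1 prod=2 -> [14 5 1]
Step 9: demand=5,sold=1 ship[1->2]=1 ship[0->1]=1 prod=2 -> [15 5 1]
Step 10: demand=5,sold=1 ship[1->2]=1 ship[0->1]=1 prod=2 -> [16 5 1]
Step 11: demand=5,sold=1 ship[1->2]=1 ship[0->1]=1 prod=2 -> [17 5 1]
Step 12: demand=5,sold=1 ship[1->2]=1 ship[0->1]=1 prod=2 -> [18 5 1]
First stockout at step 4

4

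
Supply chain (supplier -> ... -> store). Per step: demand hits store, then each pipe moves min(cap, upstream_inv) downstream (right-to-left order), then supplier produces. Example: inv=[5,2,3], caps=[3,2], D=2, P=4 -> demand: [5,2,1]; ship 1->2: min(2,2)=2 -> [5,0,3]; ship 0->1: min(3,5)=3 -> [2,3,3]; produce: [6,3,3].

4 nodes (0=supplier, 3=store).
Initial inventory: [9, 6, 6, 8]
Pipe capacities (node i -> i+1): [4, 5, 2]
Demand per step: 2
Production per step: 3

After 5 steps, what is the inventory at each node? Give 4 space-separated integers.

Step 1: demand=2,sold=2 ship[2->3]=2 ship[1->2]=5 ship[0->1]=4 prod=3 -> inv=[8 5 9 8]
Step 2: demand=2,sold=2 ship[2->3]=2 ship[1->2]=5 ship[0->1]=4 prod=3 -> inv=[7 4 12 8]
Step 3: demand=2,sold=2 ship[2->3]=2 ship[1->2]=4 ship[0->1]=4 prod=3 -> inv=[6 4 14 8]
Step 4: demand=2,sold=2 ship[2->3]=2 ship[1->2]=4 ship[0->1]=4 prod=3 -> inv=[5 4 16 8]
Step 5: demand=2,sold=2 ship[2->3]=2 ship[1->2]=4 ship[0->1]=4 prod=3 -> inv=[4 4 18 8]

4 4 18 8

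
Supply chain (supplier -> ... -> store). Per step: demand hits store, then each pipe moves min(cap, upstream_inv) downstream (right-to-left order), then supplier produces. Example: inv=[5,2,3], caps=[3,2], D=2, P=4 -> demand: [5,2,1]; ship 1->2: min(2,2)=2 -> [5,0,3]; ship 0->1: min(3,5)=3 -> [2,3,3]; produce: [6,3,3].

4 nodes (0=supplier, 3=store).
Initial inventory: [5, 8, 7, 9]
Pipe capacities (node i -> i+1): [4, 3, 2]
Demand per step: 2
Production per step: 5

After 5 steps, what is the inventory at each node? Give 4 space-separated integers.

Step 1: demand=2,sold=2 ship[2->3]=2 ship[1->2]=3 ship[0->1]=4 prod=5 -> inv=[6 9 8 9]
Step 2: demand=2,sold=2 ship[2->3]=2 ship[1->2]=3 ship[0->1]=4 prod=5 -> inv=[7 10 9 9]
Step 3: demand=2,sold=2 ship[2->3]=2 ship[1->2]=3 ship[0->1]=4 prod=5 -> inv=[8 11 10 9]
Step 4: demand=2,sold=2 ship[2->3]=2 ship[1->2]=3 ship[0->1]=4 prod=5 -> inv=[9 12 11 9]
Step 5: demand=2,sold=2 ship[2->3]=2 ship[1->2]=3 ship[0->1]=4 prod=5 -> inv=[10 13 12 9]

10 13 12 9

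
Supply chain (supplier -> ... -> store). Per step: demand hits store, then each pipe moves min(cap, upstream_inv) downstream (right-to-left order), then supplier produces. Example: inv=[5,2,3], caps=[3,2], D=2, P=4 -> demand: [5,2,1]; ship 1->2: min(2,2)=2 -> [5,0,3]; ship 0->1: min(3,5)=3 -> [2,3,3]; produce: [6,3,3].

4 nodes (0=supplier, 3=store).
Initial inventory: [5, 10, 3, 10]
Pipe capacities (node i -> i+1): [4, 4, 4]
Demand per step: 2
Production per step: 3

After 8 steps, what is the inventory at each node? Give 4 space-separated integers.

Step 1: demand=2,sold=2 ship[2->3]=3 ship[1->2]=4 ship[0->1]=4 prod=3 -> inv=[4 10 4 11]
Step 2: demand=2,sold=2 ship[2->3]=4 ship[1->2]=4 ship[0->1]=4 prod=3 -> inv=[3 10 4 13]
Step 3: demand=2,sold=2 ship[2->3]=4 ship[1->2]=4 ship[0->1]=3 prod=3 -> inv=[3 9 4 15]
Step 4: demand=2,sold=2 ship[2->3]=4 ship[1->2]=4 ship[0->1]=3 prod=3 -> inv=[3 8 4 17]
Step 5: demand=2,sold=2 ship[2->3]=4 ship[1->2]=4 ship[0->1]=3 prod=3 -> inv=[3 7 4 19]
Step 6: demand=2,sold=2 ship[2->3]=4 ship[1->2]=4 ship[0->1]=3 prod=3 -> inv=[3 6 4 21]
Step 7: demand=2,sold=2 ship[2->3]=4 ship[1->2]=4 ship[0->1]=3 prod=3 -> inv=[3 5 4 23]
Step 8: demand=2,sold=2 ship[2->3]=4 ship[1->2]=4 ship[0->1]=3 prod=3 -> inv=[3 4 4 25]

3 4 4 25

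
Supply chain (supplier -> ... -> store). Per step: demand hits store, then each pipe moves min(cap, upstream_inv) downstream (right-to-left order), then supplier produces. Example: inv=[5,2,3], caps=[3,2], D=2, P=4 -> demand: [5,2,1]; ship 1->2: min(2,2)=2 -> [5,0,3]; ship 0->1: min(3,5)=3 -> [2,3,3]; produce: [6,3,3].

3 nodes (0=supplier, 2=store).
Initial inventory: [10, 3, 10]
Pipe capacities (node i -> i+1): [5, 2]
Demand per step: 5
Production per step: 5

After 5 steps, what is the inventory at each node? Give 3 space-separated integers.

Step 1: demand=5,sold=5 ship[1->2]=2 ship[0->1]=5 prod=5 -> inv=[10 6 7]
Step 2: demand=5,sold=5 ship[1->2]=2 ship[0->1]=5 prod=5 -> inv=[10 9 4]
Step 3: demand=5,sold=4 ship[1->2]=2 ship[0->1]=5 prod=5 -> inv=[10 12 2]
Step 4: demand=5,sold=2 ship[1->2]=2 ship[0->1]=5 prod=5 -> inv=[10 15 2]
Step 5: demand=5,sold=2 ship[1->2]=2 ship[0->1]=5 prod=5 -> inv=[10 18 2]

10 18 2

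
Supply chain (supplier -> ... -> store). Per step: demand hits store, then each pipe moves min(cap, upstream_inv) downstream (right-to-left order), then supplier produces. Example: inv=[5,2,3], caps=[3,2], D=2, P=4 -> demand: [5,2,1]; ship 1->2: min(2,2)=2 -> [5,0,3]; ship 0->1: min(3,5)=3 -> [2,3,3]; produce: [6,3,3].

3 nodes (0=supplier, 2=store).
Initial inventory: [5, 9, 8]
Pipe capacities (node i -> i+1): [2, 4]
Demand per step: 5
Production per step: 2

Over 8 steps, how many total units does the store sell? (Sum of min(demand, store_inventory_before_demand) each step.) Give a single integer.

Step 1: sold=5 (running total=5) -> [5 7 7]
Step 2: sold=5 (running total=10) -> [5 5 6]
Step 3: sold=5 (running total=15) -> [5 3 5]
Step 4: sold=5 (running total=20) -> [5 2 3]
Step 5: sold=3 (running total=23) -> [5 2 2]
Step 6: sold=2 (running total=25) -> [5 2 2]
Step 7: sold=2 (running total=27) -> [5 2 2]
Step 8: sold=2 (running total=29) -> [5 2 2]

Answer: 29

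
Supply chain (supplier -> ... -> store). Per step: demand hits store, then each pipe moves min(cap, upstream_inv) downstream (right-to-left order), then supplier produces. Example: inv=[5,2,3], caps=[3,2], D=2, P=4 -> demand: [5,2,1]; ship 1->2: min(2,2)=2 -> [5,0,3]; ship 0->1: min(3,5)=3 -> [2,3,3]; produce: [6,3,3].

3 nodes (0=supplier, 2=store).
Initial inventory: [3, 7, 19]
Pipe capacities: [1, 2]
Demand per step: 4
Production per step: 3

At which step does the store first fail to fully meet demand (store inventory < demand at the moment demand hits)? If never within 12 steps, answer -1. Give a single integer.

Step 1: demand=4,sold=4 ship[1->2]=2 ship[0->1]=1 prod=3 -> [5 6 17]
Step 2: demand=4,sold=4 ship[1->2]=2 ship[0->1]=1 prod=3 -> [7 5 15]
Step 3: demand=4,sold=4 ship[1->2]=2 ship[0->1]=1 prod=3 -> [9 4 13]
Step 4: demand=4,sold=4 ship[1->2]=2 ship[0->1]=1 prod=3 -> [11 3 11]
Step 5: demand=4,sold=4 ship[1->2]=2 ship[0->1]=1 prod=3 -> [13 2 9]
Step 6: demand=4,sold=4 ship[1->2]=2 ship[0->1]=1 prod=3 -> [15 1 7]
Step 7: demand=4,sold=4 ship[1->2]=1 ship[0->1]=1 prod=3 -> [17 1 4]
Step 8: demand=4,sold=4 ship[1->2]=1 ship[0->1]=1 prod=3 -> [19 1 1]
Step 9: demand=4,sold=1 ship[1->2]=1 ship[0->1]=1 prod=3 -> [21 1 1]
Step 10: demand=4,sold=1 ship[1->2]=1 ship[0->1]=1 prod=3 -> [23 1 1]
Step 11: demand=4,sold=1 ship[1->2]=1 ship[0->1]=1 prod=3 -> [25 1 1]
Step 12: demand=4,sold=1 ship[1->2]=1 ship[0->1]=1 prod=3 -> [27 1 1]
First stockout at step 9

9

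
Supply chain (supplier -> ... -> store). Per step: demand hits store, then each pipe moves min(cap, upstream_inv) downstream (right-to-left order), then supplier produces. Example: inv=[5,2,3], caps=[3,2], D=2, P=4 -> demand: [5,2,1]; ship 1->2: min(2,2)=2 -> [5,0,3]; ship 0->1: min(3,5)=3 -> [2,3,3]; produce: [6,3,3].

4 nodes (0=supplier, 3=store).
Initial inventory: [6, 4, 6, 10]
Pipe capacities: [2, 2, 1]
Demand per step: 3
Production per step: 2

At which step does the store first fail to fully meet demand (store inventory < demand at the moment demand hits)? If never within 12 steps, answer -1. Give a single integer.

Step 1: demand=3,sold=3 ship[2->3]=1 ship[1->2]=2 ship[0->1]=2 prod=2 -> [6 4 7 8]
Step 2: demand=3,sold=3 ship[2->3]=1 ship[1->2]=2 ship[0->1]=2 prod=2 -> [6 4 8 6]
Step 3: demand=3,sold=3 ship[2->3]=1 ship[1->2]=2 ship[0->1]=2 prod=2 -> [6 4 9 4]
Step 4: demand=3,sold=3 ship[2->3]=1 ship[1->2]=2 ship[0->1]=2 prod=2 -> [6 4 10 2]
Step 5: demand=3,sold=2 ship[2->3]=1 ship[1->2]=2 ship[0->1]=2 prod=2 -> [6 4 11 1]
Step 6: demand=3,sold=1 ship[2->3]=1 ship[1->2]=2 ship[0->1]=2 prod=2 -> [6 4 12 1]
Step 7: demand=3,sold=1 ship[2->3]=1 ship[1->2]=2 ship[0->1]=2 prod=2 -> [6 4 13 1]
Step 8: demand=3,sold=1 ship[2->3]=1 ship[1->2]=2 ship[0->1]=2 prod=2 -> [6 4 14 1]
Step 9: demand=3,sold=1 ship[2->3]=1 ship[1->2]=2 ship[0->1]=2 prod=2 -> [6 4 15 1]
Step 10: demand=3,sold=1 ship[2->3]=1 ship[1->2]=2 ship[0->1]=2 prod=2 -> [6 4 16 1]
Step 11: demand=3,sold=1 ship[2->3]=1 ship[1->2]=2 ship[0->1]=2 prod=2 -> [6 4 17 1]
Step 12: demand=3,sold=1 ship[2->3]=1 ship[1->2]=2 ship[0->1]=2 prod=2 -> [6 4 18 1]
First stockout at step 5

5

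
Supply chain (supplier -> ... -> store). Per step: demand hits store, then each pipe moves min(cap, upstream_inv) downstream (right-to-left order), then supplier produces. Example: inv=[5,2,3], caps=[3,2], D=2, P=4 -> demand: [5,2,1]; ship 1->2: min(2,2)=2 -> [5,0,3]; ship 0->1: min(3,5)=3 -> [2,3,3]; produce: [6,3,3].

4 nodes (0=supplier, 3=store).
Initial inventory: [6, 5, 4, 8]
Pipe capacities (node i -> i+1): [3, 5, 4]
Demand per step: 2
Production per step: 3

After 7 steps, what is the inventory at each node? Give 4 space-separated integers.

Step 1: demand=2,sold=2 ship[2->3]=4 ship[1->2]=5 ship[0->1]=3 prod=3 -> inv=[6 3 5 10]
Step 2: demand=2,sold=2 ship[2->3]=4 ship[1->2]=3 ship[0->1]=3 prod=3 -> inv=[6 3 4 12]
Step 3: demand=2,sold=2 ship[2->3]=4 ship[1->2]=3 ship[0->1]=3 prod=3 -> inv=[6 3 3 14]
Step 4: demand=2,sold=2 ship[2->3]=3 ship[1->2]=3 ship[0->1]=3 prod=3 -> inv=[6 3 3 15]
Step 5: demand=2,sold=2 ship[2->3]=3 ship[1->2]=3 ship[0->1]=3 prod=3 -> inv=[6 3 3 16]
Step 6: demand=2,sold=2 ship[2->3]=3 ship[1->2]=3 ship[0->1]=3 prod=3 -> inv=[6 3 3 17]
Step 7: demand=2,sold=2 ship[2->3]=3 ship[1->2]=3 ship[0->1]=3 prod=3 -> inv=[6 3 3 18]

6 3 3 18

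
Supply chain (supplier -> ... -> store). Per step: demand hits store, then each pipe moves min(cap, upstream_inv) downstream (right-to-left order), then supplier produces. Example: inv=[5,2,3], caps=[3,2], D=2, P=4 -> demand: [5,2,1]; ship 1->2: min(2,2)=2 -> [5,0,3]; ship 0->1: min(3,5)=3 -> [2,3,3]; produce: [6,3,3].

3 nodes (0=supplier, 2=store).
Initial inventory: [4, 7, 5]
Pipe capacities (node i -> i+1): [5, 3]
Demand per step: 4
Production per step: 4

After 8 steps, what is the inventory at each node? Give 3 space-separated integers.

Step 1: demand=4,sold=4 ship[1->2]=3 ship[0->1]=4 prod=4 -> inv=[4 8 4]
Step 2: demand=4,sold=4 ship[1->2]=3 ship[0->1]=4 prod=4 -> inv=[4 9 3]
Step 3: demand=4,sold=3 ship[1->2]=3 ship[0->1]=4 prod=4 -> inv=[4 10 3]
Step 4: demand=4,sold=3 ship[1->2]=3 ship[0->1]=4 prod=4 -> inv=[4 11 3]
Step 5: demand=4,sold=3 ship[1->2]=3 ship[0->1]=4 prod=4 -> inv=[4 12 3]
Step 6: demand=4,sold=3 ship[1->2]=3 ship[0->1]=4 prod=4 -> inv=[4 13 3]
Step 7: demand=4,sold=3 ship[1->2]=3 ship[0->1]=4 prod=4 -> inv=[4 14 3]
Step 8: demand=4,sold=3 ship[1->2]=3 ship[0->1]=4 prod=4 -> inv=[4 15 3]

4 15 3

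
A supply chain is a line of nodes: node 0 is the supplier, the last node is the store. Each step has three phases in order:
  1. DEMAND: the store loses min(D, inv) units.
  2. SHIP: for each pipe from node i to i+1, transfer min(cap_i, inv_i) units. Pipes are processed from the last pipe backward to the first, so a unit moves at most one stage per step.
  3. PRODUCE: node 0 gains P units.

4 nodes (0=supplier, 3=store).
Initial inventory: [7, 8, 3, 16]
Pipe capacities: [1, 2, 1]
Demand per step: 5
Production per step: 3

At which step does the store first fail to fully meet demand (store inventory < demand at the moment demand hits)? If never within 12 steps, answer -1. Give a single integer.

Step 1: demand=5,sold=5 ship[2->3]=1 ship[1->2]=2 ship[0->1]=1 prod=3 -> [9 7 4 12]
Step 2: demand=5,sold=5 ship[2->3]=1 ship[1->2]=2 ship[0->1]=1 prod=3 -> [11 6 5 8]
Step 3: demand=5,sold=5 ship[2->3]=1 ship[1->2]=2 ship[0->1]=1 prod=3 -> [13 5 6 4]
Step 4: demand=5,sold=4 ship[2->3]=1 ship[1->2]=2 ship[0->1]=1 prod=3 -> [15 4 7 1]
Step 5: demand=5,sold=1 ship[2->3]=1 ship[1->2]=2 ship[0->1]=1 prod=3 -> [17 3 8 1]
Step 6: demand=5,sold=1 ship[2->3]=1 ship[1->2]=2 ship[0->1]=1 prod=3 -> [19 2 9 1]
Step 7: demand=5,sold=1 ship[2->3]=1 ship[1->2]=2 ship[0->1]=1 prod=3 -> [21 1 10 1]
Step 8: demand=5,sold=1 ship[2->3]=1 ship[1->2]=1 ship[0->1]=1 prod=3 -> [23 1 10 1]
Step 9: demand=5,sold=1 ship[2->3]=1 ship[1->2]=1 ship[0->1]=1 prod=3 -> [25 1 10 1]
Step 10: demand=5,sold=1 ship[2->3]=1 ship[1->2]=1 ship[0->1]=1 prod=3 -> [27 1 10 1]
Step 11: demand=5,sold=1 ship[2->3]=1 ship[1->2]=1 ship[0->1]=1 prod=3 -> [29 1 10 1]
Step 12: demand=5,sold=1 ship[2->3]=1 ship[1->2]=1 ship[0->1]=1 prod=3 -> [31 1 10 1]
First stockout at step 4

4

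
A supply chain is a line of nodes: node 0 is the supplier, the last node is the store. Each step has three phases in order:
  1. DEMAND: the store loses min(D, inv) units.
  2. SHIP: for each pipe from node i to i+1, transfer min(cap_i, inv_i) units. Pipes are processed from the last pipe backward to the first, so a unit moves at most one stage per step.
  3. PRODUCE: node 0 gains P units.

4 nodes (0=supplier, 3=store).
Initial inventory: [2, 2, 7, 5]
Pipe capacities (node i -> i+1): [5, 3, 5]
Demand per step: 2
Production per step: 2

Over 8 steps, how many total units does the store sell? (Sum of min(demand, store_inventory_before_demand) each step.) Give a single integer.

Answer: 16

Derivation:
Step 1: sold=2 (running total=2) -> [2 2 4 8]
Step 2: sold=2 (running total=4) -> [2 2 2 10]
Step 3: sold=2 (running total=6) -> [2 2 2 10]
Step 4: sold=2 (running total=8) -> [2 2 2 10]
Step 5: sold=2 (running total=10) -> [2 2 2 10]
Step 6: sold=2 (running total=12) -> [2 2 2 10]
Step 7: sold=2 (running total=14) -> [2 2 2 10]
Step 8: sold=2 (running total=16) -> [2 2 2 10]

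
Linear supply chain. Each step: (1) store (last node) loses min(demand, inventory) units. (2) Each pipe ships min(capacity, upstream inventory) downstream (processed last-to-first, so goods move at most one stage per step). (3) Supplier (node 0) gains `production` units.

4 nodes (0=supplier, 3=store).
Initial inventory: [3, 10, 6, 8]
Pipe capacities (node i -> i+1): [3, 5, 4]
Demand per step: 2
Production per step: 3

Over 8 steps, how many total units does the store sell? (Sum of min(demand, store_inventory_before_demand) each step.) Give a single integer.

Step 1: sold=2 (running total=2) -> [3 8 7 10]
Step 2: sold=2 (running total=4) -> [3 6 8 12]
Step 3: sold=2 (running total=6) -> [3 4 9 14]
Step 4: sold=2 (running total=8) -> [3 3 9 16]
Step 5: sold=2 (running total=10) -> [3 3 8 18]
Step 6: sold=2 (running total=12) -> [3 3 7 20]
Step 7: sold=2 (running total=14) -> [3 3 6 22]
Step 8: sold=2 (running total=16) -> [3 3 5 24]

Answer: 16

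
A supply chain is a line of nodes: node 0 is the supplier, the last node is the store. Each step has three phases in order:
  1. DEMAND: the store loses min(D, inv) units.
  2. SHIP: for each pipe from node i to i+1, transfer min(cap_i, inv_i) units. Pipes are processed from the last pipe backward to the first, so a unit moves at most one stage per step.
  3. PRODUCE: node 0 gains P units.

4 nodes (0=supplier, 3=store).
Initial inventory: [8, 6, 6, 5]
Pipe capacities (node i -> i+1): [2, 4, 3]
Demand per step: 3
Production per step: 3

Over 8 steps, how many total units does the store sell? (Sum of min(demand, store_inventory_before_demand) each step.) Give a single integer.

Step 1: sold=3 (running total=3) -> [9 4 7 5]
Step 2: sold=3 (running total=6) -> [10 2 8 5]
Step 3: sold=3 (running total=9) -> [11 2 7 5]
Step 4: sold=3 (running total=12) -> [12 2 6 5]
Step 5: sold=3 (running total=15) -> [13 2 5 5]
Step 6: sold=3 (running total=18) -> [14 2 4 5]
Step 7: sold=3 (running total=21) -> [15 2 3 5]
Step 8: sold=3 (running total=24) -> [16 2 2 5]

Answer: 24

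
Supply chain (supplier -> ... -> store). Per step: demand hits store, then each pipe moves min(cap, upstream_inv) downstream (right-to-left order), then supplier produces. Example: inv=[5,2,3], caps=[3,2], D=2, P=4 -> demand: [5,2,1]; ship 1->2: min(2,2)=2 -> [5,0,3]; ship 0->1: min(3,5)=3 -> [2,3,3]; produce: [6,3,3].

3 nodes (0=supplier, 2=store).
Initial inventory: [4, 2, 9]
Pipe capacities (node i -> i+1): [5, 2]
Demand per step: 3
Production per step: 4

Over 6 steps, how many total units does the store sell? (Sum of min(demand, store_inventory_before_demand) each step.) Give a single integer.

Step 1: sold=3 (running total=3) -> [4 4 8]
Step 2: sold=3 (running total=6) -> [4 6 7]
Step 3: sold=3 (running total=9) -> [4 8 6]
Step 4: sold=3 (running total=12) -> [4 10 5]
Step 5: sold=3 (running total=15) -> [4 12 4]
Step 6: sold=3 (running total=18) -> [4 14 3]

Answer: 18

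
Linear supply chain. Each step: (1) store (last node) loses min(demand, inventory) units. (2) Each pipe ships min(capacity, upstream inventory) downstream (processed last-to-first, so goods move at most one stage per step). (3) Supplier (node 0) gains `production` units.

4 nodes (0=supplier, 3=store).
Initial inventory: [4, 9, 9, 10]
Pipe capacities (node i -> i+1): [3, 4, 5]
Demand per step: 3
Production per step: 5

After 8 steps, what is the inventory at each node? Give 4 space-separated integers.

Step 1: demand=3,sold=3 ship[2->3]=5 ship[1->2]=4 ship[0->1]=3 prod=5 -> inv=[6 8 8 12]
Step 2: demand=3,sold=3 ship[2->3]=5 ship[1->2]=4 ship[0->1]=3 prod=5 -> inv=[8 7 7 14]
Step 3: demand=3,sold=3 ship[2->3]=5 ship[1->2]=4 ship[0->1]=3 prod=5 -> inv=[10 6 6 16]
Step 4: demand=3,sold=3 ship[2->3]=5 ship[1->2]=4 ship[0->1]=3 prod=5 -> inv=[12 5 5 18]
Step 5: demand=3,sold=3 ship[2->3]=5 ship[1->2]=4 ship[0->1]=3 prod=5 -> inv=[14 4 4 20]
Step 6: demand=3,sold=3 ship[2->3]=4 ship[1->2]=4 ship[0->1]=3 prod=5 -> inv=[16 3 4 21]
Step 7: demand=3,sold=3 ship[2->3]=4 ship[1->2]=3 ship[0->1]=3 prod=5 -> inv=[18 3 3 22]
Step 8: demand=3,sold=3 ship[2->3]=3 ship[1->2]=3 ship[0->1]=3 prod=5 -> inv=[20 3 3 22]

20 3 3 22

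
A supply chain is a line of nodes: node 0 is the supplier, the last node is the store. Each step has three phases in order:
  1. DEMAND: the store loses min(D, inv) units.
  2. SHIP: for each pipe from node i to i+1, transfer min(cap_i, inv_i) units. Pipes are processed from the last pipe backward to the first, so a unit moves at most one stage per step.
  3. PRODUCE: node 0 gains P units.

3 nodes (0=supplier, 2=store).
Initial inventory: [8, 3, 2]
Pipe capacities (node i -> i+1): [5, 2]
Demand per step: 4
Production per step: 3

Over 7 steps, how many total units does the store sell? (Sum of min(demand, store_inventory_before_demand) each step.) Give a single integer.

Answer: 14

Derivation:
Step 1: sold=2 (running total=2) -> [6 6 2]
Step 2: sold=2 (running total=4) -> [4 9 2]
Step 3: sold=2 (running total=6) -> [3 11 2]
Step 4: sold=2 (running total=8) -> [3 12 2]
Step 5: sold=2 (running total=10) -> [3 13 2]
Step 6: sold=2 (running total=12) -> [3 14 2]
Step 7: sold=2 (running total=14) -> [3 15 2]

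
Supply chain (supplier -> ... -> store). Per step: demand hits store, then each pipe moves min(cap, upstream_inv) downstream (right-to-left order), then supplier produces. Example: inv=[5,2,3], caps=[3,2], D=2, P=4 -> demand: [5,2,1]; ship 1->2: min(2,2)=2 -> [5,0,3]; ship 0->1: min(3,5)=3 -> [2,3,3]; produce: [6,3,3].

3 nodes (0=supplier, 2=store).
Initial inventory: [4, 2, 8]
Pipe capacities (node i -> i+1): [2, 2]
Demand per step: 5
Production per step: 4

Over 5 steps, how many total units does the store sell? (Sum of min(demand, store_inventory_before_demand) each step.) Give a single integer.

Answer: 16

Derivation:
Step 1: sold=5 (running total=5) -> [6 2 5]
Step 2: sold=5 (running total=10) -> [8 2 2]
Step 3: sold=2 (running total=12) -> [10 2 2]
Step 4: sold=2 (running total=14) -> [12 2 2]
Step 5: sold=2 (running total=16) -> [14 2 2]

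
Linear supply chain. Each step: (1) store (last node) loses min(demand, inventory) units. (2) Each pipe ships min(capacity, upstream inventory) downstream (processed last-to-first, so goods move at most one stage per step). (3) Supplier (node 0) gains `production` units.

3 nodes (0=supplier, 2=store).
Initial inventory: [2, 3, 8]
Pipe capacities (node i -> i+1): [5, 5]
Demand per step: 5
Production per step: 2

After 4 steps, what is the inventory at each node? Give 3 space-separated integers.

Step 1: demand=5,sold=5 ship[1->2]=3 ship[0->1]=2 prod=2 -> inv=[2 2 6]
Step 2: demand=5,sold=5 ship[1->2]=2 ship[0->1]=2 prod=2 -> inv=[2 2 3]
Step 3: demand=5,sold=3 ship[1->2]=2 ship[0->1]=2 prod=2 -> inv=[2 2 2]
Step 4: demand=5,sold=2 ship[1->2]=2 ship[0->1]=2 prod=2 -> inv=[2 2 2]

2 2 2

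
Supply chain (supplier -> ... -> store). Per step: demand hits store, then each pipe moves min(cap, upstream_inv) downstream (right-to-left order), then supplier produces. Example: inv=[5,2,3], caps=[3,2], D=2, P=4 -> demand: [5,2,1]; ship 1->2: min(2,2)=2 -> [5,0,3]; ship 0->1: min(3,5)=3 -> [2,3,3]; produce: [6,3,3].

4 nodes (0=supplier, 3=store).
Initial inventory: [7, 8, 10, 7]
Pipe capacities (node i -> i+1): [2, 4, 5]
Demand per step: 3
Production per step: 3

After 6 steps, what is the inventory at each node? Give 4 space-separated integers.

Step 1: demand=3,sold=3 ship[2->3]=5 ship[1->2]=4 ship[0->1]=2 prod=3 -> inv=[8 6 9 9]
Step 2: demand=3,sold=3 ship[2->3]=5 ship[1->2]=4 ship[0->1]=2 prod=3 -> inv=[9 4 8 11]
Step 3: demand=3,sold=3 ship[2->3]=5 ship[1->2]=4 ship[0->1]=2 prod=3 -> inv=[10 2 7 13]
Step 4: demand=3,sold=3 ship[2->3]=5 ship[1->2]=2 ship[0->1]=2 prod=3 -> inv=[11 2 4 15]
Step 5: demand=3,sold=3 ship[2->3]=4 ship[1->2]=2 ship[0->1]=2 prod=3 -> inv=[12 2 2 16]
Step 6: demand=3,sold=3 ship[2->3]=2 ship[1->2]=2 ship[0->1]=2 prod=3 -> inv=[13 2 2 15]

13 2 2 15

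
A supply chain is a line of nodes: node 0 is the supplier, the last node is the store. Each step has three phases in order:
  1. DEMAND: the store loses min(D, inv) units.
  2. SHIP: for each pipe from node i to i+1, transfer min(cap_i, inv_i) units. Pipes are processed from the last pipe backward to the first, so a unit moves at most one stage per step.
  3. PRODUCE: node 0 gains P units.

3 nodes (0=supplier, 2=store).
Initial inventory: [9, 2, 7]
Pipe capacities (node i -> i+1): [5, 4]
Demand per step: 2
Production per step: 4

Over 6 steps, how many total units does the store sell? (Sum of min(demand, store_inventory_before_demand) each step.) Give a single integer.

Answer: 12

Derivation:
Step 1: sold=2 (running total=2) -> [8 5 7]
Step 2: sold=2 (running total=4) -> [7 6 9]
Step 3: sold=2 (running total=6) -> [6 7 11]
Step 4: sold=2 (running total=8) -> [5 8 13]
Step 5: sold=2 (running total=10) -> [4 9 15]
Step 6: sold=2 (running total=12) -> [4 9 17]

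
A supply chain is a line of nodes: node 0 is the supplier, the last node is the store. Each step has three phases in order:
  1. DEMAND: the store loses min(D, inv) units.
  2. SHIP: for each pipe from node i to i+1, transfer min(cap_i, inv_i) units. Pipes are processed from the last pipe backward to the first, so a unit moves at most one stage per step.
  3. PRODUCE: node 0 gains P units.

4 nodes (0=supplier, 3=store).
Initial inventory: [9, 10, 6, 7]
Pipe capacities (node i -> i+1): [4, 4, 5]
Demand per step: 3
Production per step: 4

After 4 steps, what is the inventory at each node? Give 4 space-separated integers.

Step 1: demand=3,sold=3 ship[2->3]=5 ship[1->2]=4 ship[0->1]=4 prod=4 -> inv=[9 10 5 9]
Step 2: demand=3,sold=3 ship[2->3]=5 ship[1->2]=4 ship[0->1]=4 prod=4 -> inv=[9 10 4 11]
Step 3: demand=3,sold=3 ship[2->3]=4 ship[1->2]=4 ship[0->1]=4 prod=4 -> inv=[9 10 4 12]
Step 4: demand=3,sold=3 ship[2->3]=4 ship[1->2]=4 ship[0->1]=4 prod=4 -> inv=[9 10 4 13]

9 10 4 13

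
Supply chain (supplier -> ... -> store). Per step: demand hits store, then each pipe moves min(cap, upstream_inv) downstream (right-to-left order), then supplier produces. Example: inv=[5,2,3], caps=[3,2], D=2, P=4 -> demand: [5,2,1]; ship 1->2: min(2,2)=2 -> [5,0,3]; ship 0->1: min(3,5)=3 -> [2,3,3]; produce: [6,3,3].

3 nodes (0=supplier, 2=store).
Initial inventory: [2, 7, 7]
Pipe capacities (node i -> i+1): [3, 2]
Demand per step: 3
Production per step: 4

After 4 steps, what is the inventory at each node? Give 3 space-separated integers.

Step 1: demand=3,sold=3 ship[1->2]=2 ship[0->1]=2 prod=4 -> inv=[4 7 6]
Step 2: demand=3,sold=3 ship[1->2]=2 ship[0->1]=3 prod=4 -> inv=[5 8 5]
Step 3: demand=3,sold=3 ship[1->2]=2 ship[0->1]=3 prod=4 -> inv=[6 9 4]
Step 4: demand=3,sold=3 ship[1->2]=2 ship[0->1]=3 prod=4 -> inv=[7 10 3]

7 10 3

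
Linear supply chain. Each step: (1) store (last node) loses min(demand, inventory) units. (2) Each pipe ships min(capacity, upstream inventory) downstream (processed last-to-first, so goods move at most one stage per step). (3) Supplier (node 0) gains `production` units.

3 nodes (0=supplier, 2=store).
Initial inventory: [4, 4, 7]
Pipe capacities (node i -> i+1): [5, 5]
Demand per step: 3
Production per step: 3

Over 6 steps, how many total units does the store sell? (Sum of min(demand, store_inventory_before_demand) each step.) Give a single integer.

Answer: 18

Derivation:
Step 1: sold=3 (running total=3) -> [3 4 8]
Step 2: sold=3 (running total=6) -> [3 3 9]
Step 3: sold=3 (running total=9) -> [3 3 9]
Step 4: sold=3 (running total=12) -> [3 3 9]
Step 5: sold=3 (running total=15) -> [3 3 9]
Step 6: sold=3 (running total=18) -> [3 3 9]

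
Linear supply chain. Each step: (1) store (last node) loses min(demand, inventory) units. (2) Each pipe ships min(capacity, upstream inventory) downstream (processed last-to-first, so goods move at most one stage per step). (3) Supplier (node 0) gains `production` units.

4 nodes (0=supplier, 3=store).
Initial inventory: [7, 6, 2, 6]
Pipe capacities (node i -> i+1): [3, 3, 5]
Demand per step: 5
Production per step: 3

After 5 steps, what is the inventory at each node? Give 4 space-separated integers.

Step 1: demand=5,sold=5 ship[2->3]=2 ship[1->2]=3 ship[0->1]=3 prod=3 -> inv=[7 6 3 3]
Step 2: demand=5,sold=3 ship[2->3]=3 ship[1->2]=3 ship[0->1]=3 prod=3 -> inv=[7 6 3 3]
Step 3: demand=5,sold=3 ship[2->3]=3 ship[1->2]=3 ship[0->1]=3 prod=3 -> inv=[7 6 3 3]
Step 4: demand=5,sold=3 ship[2->3]=3 ship[1->2]=3 ship[0->1]=3 prod=3 -> inv=[7 6 3 3]
Step 5: demand=5,sold=3 ship[2->3]=3 ship[1->2]=3 ship[0->1]=3 prod=3 -> inv=[7 6 3 3]

7 6 3 3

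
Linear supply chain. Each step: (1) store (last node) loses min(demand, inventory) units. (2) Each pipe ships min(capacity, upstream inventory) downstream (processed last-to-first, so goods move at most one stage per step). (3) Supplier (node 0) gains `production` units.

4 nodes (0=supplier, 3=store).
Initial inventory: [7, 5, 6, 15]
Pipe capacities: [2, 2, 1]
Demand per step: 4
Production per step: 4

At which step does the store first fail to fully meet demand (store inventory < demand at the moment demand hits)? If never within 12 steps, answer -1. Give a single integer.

Step 1: demand=4,sold=4 ship[2->3]=1 ship[1->2]=2 ship[0->1]=2 prod=4 -> [9 5 7 12]
Step 2: demand=4,sold=4 ship[2->3]=1 ship[1->2]=2 ship[0->1]=2 prod=4 -> [11 5 8 9]
Step 3: demand=4,sold=4 ship[2->3]=1 ship[1->2]=2 ship[0->1]=2 prod=4 -> [13 5 9 6]
Step 4: demand=4,sold=4 ship[2->3]=1 ship[1->2]=2 ship[0->1]=2 prod=4 -> [15 5 10 3]
Step 5: demand=4,sold=3 ship[2->3]=1 ship[1->2]=2 ship[0->1]=2 prod=4 -> [17 5 11 1]
Step 6: demand=4,sold=1 ship[2->3]=1 ship[1->2]=2 ship[0->1]=2 prod=4 -> [19 5 12 1]
Step 7: demand=4,sold=1 ship[2->3]=1 ship[1->2]=2 ship[0->1]=2 prod=4 -> [21 5 13 1]
Step 8: demand=4,sold=1 ship[2->3]=1 ship[1->2]=2 ship[0->1]=2 prod=4 -> [23 5 14 1]
Step 9: demand=4,sold=1 ship[2->3]=1 ship[1->2]=2 ship[0->1]=2 prod=4 -> [25 5 15 1]
Step 10: demand=4,sold=1 ship[2->3]=1 ship[1->2]=2 ship[0->1]=2 prod=4 -> [27 5 16 1]
Step 11: demand=4,sold=1 ship[2->3]=1 ship[1->2]=2 ship[0->1]=2 prod=4 -> [29 5 17 1]
Step 12: demand=4,sold=1 ship[2->3]=1 ship[1->2]=2 ship[0->1]=2 prod=4 -> [31 5 18 1]
First stockout at step 5

5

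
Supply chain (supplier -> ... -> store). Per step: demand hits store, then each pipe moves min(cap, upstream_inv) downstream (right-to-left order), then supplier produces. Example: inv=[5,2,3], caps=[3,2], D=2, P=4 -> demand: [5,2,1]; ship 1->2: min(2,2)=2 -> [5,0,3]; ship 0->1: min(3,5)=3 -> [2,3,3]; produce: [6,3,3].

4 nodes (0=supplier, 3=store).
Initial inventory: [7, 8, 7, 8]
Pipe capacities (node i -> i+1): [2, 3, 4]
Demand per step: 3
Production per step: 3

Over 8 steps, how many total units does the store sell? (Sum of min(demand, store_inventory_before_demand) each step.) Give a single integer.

Answer: 24

Derivation:
Step 1: sold=3 (running total=3) -> [8 7 6 9]
Step 2: sold=3 (running total=6) -> [9 6 5 10]
Step 3: sold=3 (running total=9) -> [10 5 4 11]
Step 4: sold=3 (running total=12) -> [11 4 3 12]
Step 5: sold=3 (running total=15) -> [12 3 3 12]
Step 6: sold=3 (running total=18) -> [13 2 3 12]
Step 7: sold=3 (running total=21) -> [14 2 2 12]
Step 8: sold=3 (running total=24) -> [15 2 2 11]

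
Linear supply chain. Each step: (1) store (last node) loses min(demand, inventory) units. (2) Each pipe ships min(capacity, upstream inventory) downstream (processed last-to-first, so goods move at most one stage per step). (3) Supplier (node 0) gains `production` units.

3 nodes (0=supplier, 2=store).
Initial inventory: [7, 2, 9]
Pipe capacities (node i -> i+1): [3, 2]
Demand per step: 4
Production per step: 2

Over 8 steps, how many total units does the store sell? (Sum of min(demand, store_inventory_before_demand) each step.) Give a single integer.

Step 1: sold=4 (running total=4) -> [6 3 7]
Step 2: sold=4 (running total=8) -> [5 4 5]
Step 3: sold=4 (running total=12) -> [4 5 3]
Step 4: sold=3 (running total=15) -> [3 6 2]
Step 5: sold=2 (running total=17) -> [2 7 2]
Step 6: sold=2 (running total=19) -> [2 7 2]
Step 7: sold=2 (running total=21) -> [2 7 2]
Step 8: sold=2 (running total=23) -> [2 7 2]

Answer: 23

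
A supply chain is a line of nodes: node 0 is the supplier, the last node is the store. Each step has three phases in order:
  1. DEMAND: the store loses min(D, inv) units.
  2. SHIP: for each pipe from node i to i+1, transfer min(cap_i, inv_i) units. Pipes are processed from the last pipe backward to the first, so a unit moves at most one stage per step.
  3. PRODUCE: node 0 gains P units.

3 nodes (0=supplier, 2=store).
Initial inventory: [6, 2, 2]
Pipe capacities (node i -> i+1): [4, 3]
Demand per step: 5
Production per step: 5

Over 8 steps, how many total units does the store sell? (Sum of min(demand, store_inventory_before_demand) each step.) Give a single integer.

Step 1: sold=2 (running total=2) -> [7 4 2]
Step 2: sold=2 (running total=4) -> [8 5 3]
Step 3: sold=3 (running total=7) -> [9 6 3]
Step 4: sold=3 (running total=10) -> [10 7 3]
Step 5: sold=3 (running total=13) -> [11 8 3]
Step 6: sold=3 (running total=16) -> [12 9 3]
Step 7: sold=3 (running total=19) -> [13 10 3]
Step 8: sold=3 (running total=22) -> [14 11 3]

Answer: 22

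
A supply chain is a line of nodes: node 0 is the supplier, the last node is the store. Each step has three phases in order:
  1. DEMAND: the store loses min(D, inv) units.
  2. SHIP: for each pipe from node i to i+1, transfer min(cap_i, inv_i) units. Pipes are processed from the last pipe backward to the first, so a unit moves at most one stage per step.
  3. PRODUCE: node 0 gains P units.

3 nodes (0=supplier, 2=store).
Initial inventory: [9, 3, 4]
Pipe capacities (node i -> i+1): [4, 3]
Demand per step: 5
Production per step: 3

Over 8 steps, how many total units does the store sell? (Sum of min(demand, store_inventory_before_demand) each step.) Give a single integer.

Step 1: sold=4 (running total=4) -> [8 4 3]
Step 2: sold=3 (running total=7) -> [7 5 3]
Step 3: sold=3 (running total=10) -> [6 6 3]
Step 4: sold=3 (running total=13) -> [5 7 3]
Step 5: sold=3 (running total=16) -> [4 8 3]
Step 6: sold=3 (running total=19) -> [3 9 3]
Step 7: sold=3 (running total=22) -> [3 9 3]
Step 8: sold=3 (running total=25) -> [3 9 3]

Answer: 25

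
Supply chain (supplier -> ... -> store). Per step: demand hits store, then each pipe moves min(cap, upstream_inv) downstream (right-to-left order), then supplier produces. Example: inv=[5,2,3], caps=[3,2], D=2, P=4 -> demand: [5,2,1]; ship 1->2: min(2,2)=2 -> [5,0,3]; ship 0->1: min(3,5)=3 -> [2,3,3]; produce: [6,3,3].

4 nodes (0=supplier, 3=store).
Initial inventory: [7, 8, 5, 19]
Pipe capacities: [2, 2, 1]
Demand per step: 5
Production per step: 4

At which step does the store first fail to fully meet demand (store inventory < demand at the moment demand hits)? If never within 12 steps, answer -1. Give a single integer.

Step 1: demand=5,sold=5 ship[2->3]=1 ship[1->2]=2 ship[0->1]=2 prod=4 -> [9 8 6 15]
Step 2: demand=5,sold=5 ship[2->3]=1 ship[1->2]=2 ship[0->1]=2 prod=4 -> [11 8 7 11]
Step 3: demand=5,sold=5 ship[2->3]=1 ship[1->2]=2 ship[0->1]=2 prod=4 -> [13 8 8 7]
Step 4: demand=5,sold=5 ship[2->3]=1 ship[1->2]=2 ship[0->1]=2 prod=4 -> [15 8 9 3]
Step 5: demand=5,sold=3 ship[2->3]=1 ship[1->2]=2 ship[0->1]=2 prod=4 -> [17 8 10 1]
Step 6: demand=5,sold=1 ship[2->3]=1 ship[1->2]=2 ship[0->1]=2 prod=4 -> [19 8 11 1]
Step 7: demand=5,sold=1 ship[2->3]=1 ship[1->2]=2 ship[0->1]=2 prod=4 -> [21 8 12 1]
Step 8: demand=5,sold=1 ship[2->3]=1 ship[1->2]=2 ship[0->1]=2 prod=4 -> [23 8 13 1]
Step 9: demand=5,sold=1 ship[2->3]=1 ship[1->2]=2 ship[0->1]=2 prod=4 -> [25 8 14 1]
Step 10: demand=5,sold=1 ship[2->3]=1 ship[1->2]=2 ship[0->1]=2 prod=4 -> [27 8 15 1]
Step 11: demand=5,sold=1 ship[2->3]=1 ship[1->2]=2 ship[0->1]=2 prod=4 -> [29 8 16 1]
Step 12: demand=5,sold=1 ship[2->3]=1 ship[1->2]=2 ship[0->1]=2 prod=4 -> [31 8 17 1]
First stockout at step 5

5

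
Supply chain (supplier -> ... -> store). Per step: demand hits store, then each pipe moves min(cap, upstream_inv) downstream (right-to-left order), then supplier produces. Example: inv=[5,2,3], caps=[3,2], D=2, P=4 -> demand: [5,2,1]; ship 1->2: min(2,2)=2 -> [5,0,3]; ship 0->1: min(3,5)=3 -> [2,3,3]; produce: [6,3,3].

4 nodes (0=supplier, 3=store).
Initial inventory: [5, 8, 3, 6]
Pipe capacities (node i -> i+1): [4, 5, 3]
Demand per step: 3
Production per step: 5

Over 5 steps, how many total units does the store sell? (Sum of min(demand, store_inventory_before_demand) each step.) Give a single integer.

Answer: 15

Derivation:
Step 1: sold=3 (running total=3) -> [6 7 5 6]
Step 2: sold=3 (running total=6) -> [7 6 7 6]
Step 3: sold=3 (running total=9) -> [8 5 9 6]
Step 4: sold=3 (running total=12) -> [9 4 11 6]
Step 5: sold=3 (running total=15) -> [10 4 12 6]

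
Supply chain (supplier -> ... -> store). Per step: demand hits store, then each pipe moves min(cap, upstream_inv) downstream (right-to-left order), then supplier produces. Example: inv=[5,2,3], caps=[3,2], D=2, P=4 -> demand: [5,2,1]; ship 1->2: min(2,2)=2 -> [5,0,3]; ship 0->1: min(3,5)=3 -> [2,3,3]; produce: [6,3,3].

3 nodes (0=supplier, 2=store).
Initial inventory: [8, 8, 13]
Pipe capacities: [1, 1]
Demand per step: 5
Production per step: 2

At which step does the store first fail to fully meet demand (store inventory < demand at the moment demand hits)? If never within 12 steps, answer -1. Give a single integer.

Step 1: demand=5,sold=5 ship[1->2]=1 ship[0->1]=1 prod=2 -> [9 8 9]
Step 2: demand=5,sold=5 ship[1->2]=1 ship[0->1]=1 prod=2 -> [10 8 5]
Step 3: demand=5,sold=5 ship[1->2]=1 ship[0->1]=1 prod=2 -> [11 8 1]
Step 4: demand=5,sold=1 ship[1->2]=1 ship[0->1]=1 prod=2 -> [12 8 1]
Step 5: demand=5,sold=1 ship[1->2]=1 ship[0->1]=1 prod=2 -> [13 8 1]
Step 6: demand=5,sold=1 ship[1->2]=1 ship[0->1]=1 prod=2 -> [14 8 1]
Step 7: demand=5,sold=1 ship[1->2]=1 ship[0->1]=1 prod=2 -> [15 8 1]
Step 8: demand=5,sold=1 ship[1->2]=1 ship[0->1]=1 prod=2 -> [16 8 1]
Step 9: demand=5,sold=1 ship[1->2]=1 ship[0->1]=1 prod=2 -> [17 8 1]
Step 10: demand=5,sold=1 ship[1->2]=1 ship[0->1]=1 prod=2 -> [18 8 1]
Step 11: demand=5,sold=1 ship[1->2]=1 ship[0->1]=1 prod=2 -> [19 8 1]
Step 12: demand=5,sold=1 ship[1->2]=1 ship[0->1]=1 prod=2 -> [20 8 1]
First stockout at step 4

4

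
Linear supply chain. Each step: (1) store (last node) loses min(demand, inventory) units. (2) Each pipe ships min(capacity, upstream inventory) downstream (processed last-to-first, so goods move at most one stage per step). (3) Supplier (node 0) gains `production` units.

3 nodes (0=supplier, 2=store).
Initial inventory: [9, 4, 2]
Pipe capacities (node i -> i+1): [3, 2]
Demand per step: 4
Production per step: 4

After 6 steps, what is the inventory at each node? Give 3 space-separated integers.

Step 1: demand=4,sold=2 ship[1->2]=2 ship[0->1]=3 prod=4 -> inv=[10 5 2]
Step 2: demand=4,sold=2 ship[1->2]=2 ship[0->1]=3 prod=4 -> inv=[11 6 2]
Step 3: demand=4,sold=2 ship[1->2]=2 ship[0->1]=3 prod=4 -> inv=[12 7 2]
Step 4: demand=4,sold=2 ship[1->2]=2 ship[0->1]=3 prod=4 -> inv=[13 8 2]
Step 5: demand=4,sold=2 ship[1->2]=2 ship[0->1]=3 prod=4 -> inv=[14 9 2]
Step 6: demand=4,sold=2 ship[1->2]=2 ship[0->1]=3 prod=4 -> inv=[15 10 2]

15 10 2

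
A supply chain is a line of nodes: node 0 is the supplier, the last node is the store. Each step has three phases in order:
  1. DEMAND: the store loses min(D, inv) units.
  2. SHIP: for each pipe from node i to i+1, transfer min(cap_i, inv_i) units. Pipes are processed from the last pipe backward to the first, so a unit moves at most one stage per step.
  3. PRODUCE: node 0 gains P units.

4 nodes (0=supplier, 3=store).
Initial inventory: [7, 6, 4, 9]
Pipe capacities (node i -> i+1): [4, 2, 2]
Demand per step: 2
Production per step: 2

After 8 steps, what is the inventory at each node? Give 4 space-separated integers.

Step 1: demand=2,sold=2 ship[2->3]=2 ship[1->2]=2 ship[0->1]=4 prod=2 -> inv=[5 8 4 9]
Step 2: demand=2,sold=2 ship[2->3]=2 ship[1->2]=2 ship[0->1]=4 prod=2 -> inv=[3 10 4 9]
Step 3: demand=2,sold=2 ship[2->3]=2 ship[1->2]=2 ship[0->1]=3 prod=2 -> inv=[2 11 4 9]
Step 4: demand=2,sold=2 ship[2->3]=2 ship[1->2]=2 ship[0->1]=2 prod=2 -> inv=[2 11 4 9]
Step 5: demand=2,sold=2 ship[2->3]=2 ship[1->2]=2 ship[0->1]=2 prod=2 -> inv=[2 11 4 9]
Step 6: demand=2,sold=2 ship[2->3]=2 ship[1->2]=2 ship[0->1]=2 prod=2 -> inv=[2 11 4 9]
Step 7: demand=2,sold=2 ship[2->3]=2 ship[1->2]=2 ship[0->1]=2 prod=2 -> inv=[2 11 4 9]
Step 8: demand=2,sold=2 ship[2->3]=2 ship[1->2]=2 ship[0->1]=2 prod=2 -> inv=[2 11 4 9]

2 11 4 9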